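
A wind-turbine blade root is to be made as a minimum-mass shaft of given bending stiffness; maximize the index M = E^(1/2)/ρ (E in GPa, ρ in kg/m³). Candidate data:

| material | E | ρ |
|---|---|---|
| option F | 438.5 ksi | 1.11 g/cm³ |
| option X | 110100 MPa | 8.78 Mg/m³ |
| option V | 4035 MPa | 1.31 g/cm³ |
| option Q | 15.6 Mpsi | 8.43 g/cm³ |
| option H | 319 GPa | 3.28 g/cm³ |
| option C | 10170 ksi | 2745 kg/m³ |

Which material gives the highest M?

option H

Putting every candidate on a common basis:
  option F: E = 3.023 GPa, ρ = 1110 kg/m³
  option X: E = 110.1 GPa, ρ = 8780 kg/m³
  option V: E = 4.035 GPa, ρ = 1310 kg/m³
  option Q: E = 107.6 GPa, ρ = 8430 kg/m³
  option H: E = 319.0 GPa, ρ = 3280 kg/m³
  option C: E = 70.12 GPa, ρ = 2745 kg/m³
  option H: M = 5.45×10⁻³
  option C: M = 3.05×10⁻³
  option F: M = 1.57×10⁻³
  option V: M = 1.53×10⁻³
  option Q: M = 1.23×10⁻³
  option X: M = 1.20×10⁻³
The maximum is for option H.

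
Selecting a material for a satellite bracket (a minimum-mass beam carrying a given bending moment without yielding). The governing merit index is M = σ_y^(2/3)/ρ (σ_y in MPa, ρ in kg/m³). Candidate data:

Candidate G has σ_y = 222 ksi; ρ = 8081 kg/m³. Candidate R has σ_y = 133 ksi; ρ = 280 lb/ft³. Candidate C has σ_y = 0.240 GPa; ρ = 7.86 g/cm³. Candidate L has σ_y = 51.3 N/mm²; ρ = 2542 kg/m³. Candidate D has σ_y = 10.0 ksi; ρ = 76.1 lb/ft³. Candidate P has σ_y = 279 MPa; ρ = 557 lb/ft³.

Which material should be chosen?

After converting to SI:
  candidate G: σ_y = 1531 MPa, ρ = 8081 kg/m³
  candidate R: σ_y = 917.0 MPa, ρ = 4485 kg/m³
  candidate C: σ_y = 240.0 MPa, ρ = 7860 kg/m³
  candidate L: σ_y = 51.30 MPa, ρ = 2542 kg/m³
  candidate D: σ_y = 68.95 MPa, ρ = 1219 kg/m³
  candidate P: σ_y = 279.0 MPa, ρ = 8922 kg/m³
  candidate R: M = 21.0×10⁻³
  candidate G: M = 16.4×10⁻³
  candidate D: M = 13.8×10⁻³
  candidate L: M = 5.43×10⁻³
  candidate C: M = 4.91×10⁻³
  candidate P: M = 4.79×10⁻³
Candidate R has the largest M.

candidate R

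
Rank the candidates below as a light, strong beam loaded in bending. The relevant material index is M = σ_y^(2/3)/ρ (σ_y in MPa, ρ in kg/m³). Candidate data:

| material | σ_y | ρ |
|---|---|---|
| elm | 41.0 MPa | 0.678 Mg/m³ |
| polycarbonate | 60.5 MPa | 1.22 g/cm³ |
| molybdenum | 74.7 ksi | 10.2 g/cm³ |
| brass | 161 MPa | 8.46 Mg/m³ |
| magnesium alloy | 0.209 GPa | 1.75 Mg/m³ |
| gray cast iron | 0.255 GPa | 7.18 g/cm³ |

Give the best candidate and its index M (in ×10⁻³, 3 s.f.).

Putting every candidate on a common basis:
  elm: σ_y = 41.00 MPa, ρ = 678.0 kg/m³
  polycarbonate: σ_y = 60.50 MPa, ρ = 1220 kg/m³
  molybdenum: σ_y = 515.0 MPa, ρ = 10200 kg/m³
  brass: σ_y = 161.0 MPa, ρ = 8460 kg/m³
  magnesium alloy: σ_y = 209.0 MPa, ρ = 1750 kg/m³
  gray cast iron: σ_y = 255.0 MPa, ρ = 7180 kg/m³
  magnesium alloy: M = 20.1×10⁻³
  elm: M = 17.5×10⁻³
  polycarbonate: M = 12.6×10⁻³
  molybdenum: M = 6.30×10⁻³
  gray cast iron: M = 5.60×10⁻³
  brass: M = 3.50×10⁻³
Highest index: magnesium alloy.

magnesium alloy, M = 20.1×10⁻³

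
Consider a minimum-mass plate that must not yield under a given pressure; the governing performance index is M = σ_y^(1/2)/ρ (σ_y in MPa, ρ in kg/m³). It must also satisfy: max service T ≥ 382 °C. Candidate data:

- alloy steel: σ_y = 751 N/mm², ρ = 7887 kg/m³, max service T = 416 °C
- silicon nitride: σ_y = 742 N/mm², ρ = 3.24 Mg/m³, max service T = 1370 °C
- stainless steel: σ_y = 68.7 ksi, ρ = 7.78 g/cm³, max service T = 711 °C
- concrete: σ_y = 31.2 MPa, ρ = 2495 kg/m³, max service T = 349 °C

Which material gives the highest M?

Screen on constraints: max service T ≥ 382 °C. Survivors: alloy steel, silicon nitride, stainless steel.
In SI units:
  alloy steel: σ_y = 751.0 MPa, ρ = 7887 kg/m³
  silicon nitride: σ_y = 742.0 MPa, ρ = 3240 kg/m³
  stainless steel: σ_y = 473.7 MPa, ρ = 7780 kg/m³
  silicon nitride: M = 8.41×10⁻³
  alloy steel: M = 3.47×10⁻³
  stainless steel: M = 2.80×10⁻³
Highest index: silicon nitride.

silicon nitride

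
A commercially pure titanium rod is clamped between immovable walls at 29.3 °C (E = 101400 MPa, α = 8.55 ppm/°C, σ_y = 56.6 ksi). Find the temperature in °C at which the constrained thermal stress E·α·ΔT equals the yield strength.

E = 101400 MPa = 101.4 GPa.
σ_y = 56.6 ksi = 390.2 MPa.
E·α·ΔT = 390.2 MPa ⇒ ΔT = 390.2 / (101.4×10³ × 8.55×10⁻⁶) = 450.1 K.
T = 29.3 + 450.1 = 479.4 °C.

479 °C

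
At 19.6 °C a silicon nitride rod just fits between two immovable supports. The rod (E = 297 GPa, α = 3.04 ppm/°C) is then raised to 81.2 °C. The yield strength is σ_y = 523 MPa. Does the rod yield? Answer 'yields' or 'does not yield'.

does not yield

ΔT = 61.60 K. Constrained thermal stress σ = E·α·ΔT = 297.0×10³ MPa × 3.04×10⁻⁶ × 61.60 = 55.6 MPa (compressive).
Compare to σ_y = 523 MPa: σ < σ_y, so it does not yield.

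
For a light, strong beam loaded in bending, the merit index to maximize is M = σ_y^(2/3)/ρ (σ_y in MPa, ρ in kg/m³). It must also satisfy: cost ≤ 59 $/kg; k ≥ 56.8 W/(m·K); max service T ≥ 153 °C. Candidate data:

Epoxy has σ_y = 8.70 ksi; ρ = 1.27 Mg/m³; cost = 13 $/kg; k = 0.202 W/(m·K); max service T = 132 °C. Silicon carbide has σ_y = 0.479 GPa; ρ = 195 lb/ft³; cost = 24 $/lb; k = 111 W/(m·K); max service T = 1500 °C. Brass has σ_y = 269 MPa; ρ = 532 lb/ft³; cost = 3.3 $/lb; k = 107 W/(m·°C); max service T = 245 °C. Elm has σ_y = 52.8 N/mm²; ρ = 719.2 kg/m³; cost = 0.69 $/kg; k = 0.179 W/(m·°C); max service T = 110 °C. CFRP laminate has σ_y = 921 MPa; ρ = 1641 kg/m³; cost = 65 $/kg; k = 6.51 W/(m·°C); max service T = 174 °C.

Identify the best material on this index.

silicon carbide

Screen on constraints: cost ≤ 59 $/kg; k ≥ 56.8 W/(m·K); max service T ≥ 153 °C. Survivors: silicon carbide, brass.
In SI units:
  silicon carbide: σ_y = 479.0 MPa, ρ = 3124 kg/m³
  brass: σ_y = 269.0 MPa, ρ = 8522 kg/m³
  silicon carbide: M = 19.6×10⁻³
  brass: M = 4.89×10⁻³
Highest index: silicon carbide.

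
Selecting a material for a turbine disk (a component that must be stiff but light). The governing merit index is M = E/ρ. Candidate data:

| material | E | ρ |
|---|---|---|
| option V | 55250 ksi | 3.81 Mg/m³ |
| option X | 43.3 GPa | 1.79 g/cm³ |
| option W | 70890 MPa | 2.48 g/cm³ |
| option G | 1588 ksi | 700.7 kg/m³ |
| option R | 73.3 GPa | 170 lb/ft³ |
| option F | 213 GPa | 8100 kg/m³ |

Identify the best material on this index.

option V

Putting every candidate on a common basis:
  option V: E = 380.9 GPa, ρ = 3810 kg/m³
  option X: E = 43.30 GPa, ρ = 1790 kg/m³
  option W: E = 70.89 GPa, ρ = 2480 kg/m³
  option G: E = 10.95 GPa, ρ = 700.7 kg/m³
  option R: E = 73.30 GPa, ρ = 2723 kg/m³
  option F: E = 213.0 GPa, ρ = 8100 kg/m³
  option V: M = 100 MN·m/kg
  option W: M = 28.6 MN·m/kg
  option R: M = 26.9 MN·m/kg
  option F: M = 26.3 MN·m/kg
  option X: M = 24.2 MN·m/kg
  option G: M = 15.6 MN·m/kg
The maximum is for option V.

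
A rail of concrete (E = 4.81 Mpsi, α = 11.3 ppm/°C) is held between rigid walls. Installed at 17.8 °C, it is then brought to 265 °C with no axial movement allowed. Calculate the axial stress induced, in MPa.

E = 4.81 Mpsi = 33.16 GPa.
ΔT = 247.2 K. Constrained thermal stress σ = E·α·ΔT = 33.16×10³ MPa × 11.3×10⁻⁶ × 247.2 = 92.6 MPa (compressive).

92.6 MPa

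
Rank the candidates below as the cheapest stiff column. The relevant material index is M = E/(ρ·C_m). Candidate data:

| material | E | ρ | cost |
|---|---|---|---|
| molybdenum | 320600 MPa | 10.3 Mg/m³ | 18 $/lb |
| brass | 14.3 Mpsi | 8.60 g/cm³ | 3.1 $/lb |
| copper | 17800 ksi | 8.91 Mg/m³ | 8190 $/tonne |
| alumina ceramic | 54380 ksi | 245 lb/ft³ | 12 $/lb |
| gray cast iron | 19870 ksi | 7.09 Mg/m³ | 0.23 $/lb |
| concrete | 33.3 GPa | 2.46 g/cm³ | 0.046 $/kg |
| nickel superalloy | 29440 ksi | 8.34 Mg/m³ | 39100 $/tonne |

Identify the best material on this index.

concrete

In SI units:
  molybdenum: E = 320.6 GPa, ρ = 10300 kg/m³, cost = 39.68 $/kg
  brass: E = 98.60 GPa, ρ = 8600 kg/m³, cost = 6.834 $/kg
  copper: E = 122.7 GPa, ρ = 8910 kg/m³, cost = 8.190 $/kg
  alumina ceramic: E = 374.9 GPa, ρ = 3925 kg/m³, cost = 26.46 $/kg
  gray cast iron: E = 137.0 GPa, ρ = 7090 kg/m³, cost = 0.5071 $/kg
  concrete: E = 33.30 GPa, ρ = 2460 kg/m³, cost = 0.04600 $/kg
  nickel superalloy: E = 203.0 GPa, ρ = 8340 kg/m³, cost = 39.10 $/kg
  concrete: M = 294 MN·m per $
  gray cast iron: M = 38.1 MN·m per $
  alumina ceramic: M = 3.61 MN·m per $
  copper: M = 1.68 MN·m per $
  brass: M = 1.68 MN·m per $
  molybdenum: M = 0.784 MN·m per $
  nickel superalloy: M = 0.622 MN·m per $
The maximum is for concrete.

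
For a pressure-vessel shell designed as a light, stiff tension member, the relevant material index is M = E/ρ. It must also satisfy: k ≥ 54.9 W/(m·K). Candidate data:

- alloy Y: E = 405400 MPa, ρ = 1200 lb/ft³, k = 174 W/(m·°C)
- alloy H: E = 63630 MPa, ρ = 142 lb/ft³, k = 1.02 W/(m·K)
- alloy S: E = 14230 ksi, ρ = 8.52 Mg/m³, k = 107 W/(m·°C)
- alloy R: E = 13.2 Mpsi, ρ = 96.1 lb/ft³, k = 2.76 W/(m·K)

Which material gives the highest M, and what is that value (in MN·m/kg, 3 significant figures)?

Screen on constraints: k ≥ 54.9 W/(m·K). Survivors: alloy Y, alloy S.
After converting to SI:
  alloy Y: E = 405.4 GPa, ρ = 19220 kg/m³
  alloy S: E = 98.11 GPa, ρ = 8520 kg/m³
  alloy Y: M = 21.1 MN·m/kg
  alloy S: M = 11.5 MN·m/kg
Alloy Y has the largest M.

alloy Y, M = 21.1 MN·m/kg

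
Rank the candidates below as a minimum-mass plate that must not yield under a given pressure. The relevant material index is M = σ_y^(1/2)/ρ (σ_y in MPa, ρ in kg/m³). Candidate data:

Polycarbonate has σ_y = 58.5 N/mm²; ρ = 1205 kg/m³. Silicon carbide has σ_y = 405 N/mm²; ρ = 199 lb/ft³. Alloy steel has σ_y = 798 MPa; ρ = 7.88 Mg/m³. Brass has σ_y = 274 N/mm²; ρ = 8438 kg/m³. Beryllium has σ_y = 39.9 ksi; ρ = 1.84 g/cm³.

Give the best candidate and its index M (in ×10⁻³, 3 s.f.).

Normalizing units and computing the index:
  polycarbonate: σ_y = 58.50 MPa, ρ = 1205 kg/m³
  silicon carbide: σ_y = 405.0 MPa, ρ = 3188 kg/m³
  alloy steel: σ_y = 798.0 MPa, ρ = 7880 kg/m³
  brass: σ_y = 274.0 MPa, ρ = 8438 kg/m³
  beryllium: σ_y = 275.1 MPa, ρ = 1840 kg/m³
  beryllium: M = 9.01×10⁻³
  polycarbonate: M = 6.35×10⁻³
  silicon carbide: M = 6.31×10⁻³
  alloy steel: M = 3.58×10⁻³
  brass: M = 1.96×10⁻³
Beryllium ranks first.

beryllium, M = 9.01×10⁻³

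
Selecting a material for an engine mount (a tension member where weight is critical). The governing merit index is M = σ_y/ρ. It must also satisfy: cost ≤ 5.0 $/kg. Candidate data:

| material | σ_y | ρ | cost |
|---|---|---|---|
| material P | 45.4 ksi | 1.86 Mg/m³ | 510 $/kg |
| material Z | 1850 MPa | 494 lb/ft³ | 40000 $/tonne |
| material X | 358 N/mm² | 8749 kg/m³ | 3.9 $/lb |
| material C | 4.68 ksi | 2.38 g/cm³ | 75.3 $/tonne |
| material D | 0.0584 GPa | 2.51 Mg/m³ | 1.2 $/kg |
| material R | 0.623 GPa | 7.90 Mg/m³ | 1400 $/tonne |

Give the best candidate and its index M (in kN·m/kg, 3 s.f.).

material R, M = 78.9 kN·m/kg

Screen on constraints: cost ≤ 5.0 $/kg. Survivors: material C, material D, material R.
After converting to SI:
  material C: σ_y = 32.27 MPa, ρ = 2380 kg/m³
  material D: σ_y = 58.40 MPa, ρ = 2510 kg/m³
  material R: σ_y = 623.0 MPa, ρ = 7900 kg/m³
  material R: M = 78.9 kN·m/kg
  material D: M = 23.3 kN·m/kg
  material C: M = 13.6 kN·m/kg
Highest index: material R.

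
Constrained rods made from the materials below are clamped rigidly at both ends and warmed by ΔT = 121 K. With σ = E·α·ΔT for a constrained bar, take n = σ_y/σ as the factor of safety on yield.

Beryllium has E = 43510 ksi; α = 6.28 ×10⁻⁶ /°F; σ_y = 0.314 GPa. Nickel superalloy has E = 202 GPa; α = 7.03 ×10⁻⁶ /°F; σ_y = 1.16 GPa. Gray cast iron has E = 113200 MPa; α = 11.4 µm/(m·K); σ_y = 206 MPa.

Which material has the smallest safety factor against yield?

beryllium

Per material, after unit conversion:
  beryllium: E = 300.0, α = 11.3, σ_y = 314.0 → σ = 410 MPa, n = 0.765
  nickel superalloy: E = 202.0, α = 12.7, σ_y = 1160 → σ = 309 MPa, n = 3.75
  gray cast iron: E = 113.2, α = 11.4, σ_y = 206.0 → σ = 156 MPa, n = 1.32
Smallest n: beryllium with n = 0.765.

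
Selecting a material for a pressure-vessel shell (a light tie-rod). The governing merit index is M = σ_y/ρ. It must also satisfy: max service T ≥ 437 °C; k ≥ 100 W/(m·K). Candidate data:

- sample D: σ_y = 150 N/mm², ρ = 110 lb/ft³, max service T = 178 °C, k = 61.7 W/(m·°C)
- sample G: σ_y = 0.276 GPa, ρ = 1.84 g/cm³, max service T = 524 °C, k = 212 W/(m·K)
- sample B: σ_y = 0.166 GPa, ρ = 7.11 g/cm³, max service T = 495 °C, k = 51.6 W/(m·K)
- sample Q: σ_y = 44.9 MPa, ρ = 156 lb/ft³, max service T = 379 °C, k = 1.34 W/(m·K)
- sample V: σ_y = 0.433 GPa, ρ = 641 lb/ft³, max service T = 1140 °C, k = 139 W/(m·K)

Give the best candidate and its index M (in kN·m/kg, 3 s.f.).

sample G, M = 150 kN·m/kg

Screen on constraints: max service T ≥ 437 °C; k ≥ 100 W/(m·K). Survivors: sample G, sample V.
Convert each candidate to consistent units, then evaluate M:
  sample G: σ_y = 276.0 MPa, ρ = 1840 kg/m³
  sample V: σ_y = 433.0 MPa, ρ = 10270 kg/m³
  sample G: M = 150 kN·m/kg
  sample V: M = 42.2 kN·m/kg
Highest index: sample G.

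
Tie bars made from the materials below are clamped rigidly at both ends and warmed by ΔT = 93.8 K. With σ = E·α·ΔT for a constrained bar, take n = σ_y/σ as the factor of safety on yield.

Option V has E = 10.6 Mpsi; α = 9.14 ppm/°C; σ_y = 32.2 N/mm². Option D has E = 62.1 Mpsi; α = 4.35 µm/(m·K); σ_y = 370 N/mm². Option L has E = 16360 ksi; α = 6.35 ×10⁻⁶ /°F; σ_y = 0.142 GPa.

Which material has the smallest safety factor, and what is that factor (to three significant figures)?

In consistent units (E in GPa, α in ×10⁻⁶/K, σ_y in MPa):
  option V: E = 73.08, α = 9.14, σ_y = 32.20 → σ = 62.7 MPa, n = 0.514
  option D: E = 428.2, α = 4.35, σ_y = 370.0 → σ = 175 MPa, n = 2.12
  option L: E = 112.8, α = 11.4, σ_y = 142.0 → σ = 121 MPa, n = 1.17
Smallest n: option V with n = 0.514.

option V, n = 0.514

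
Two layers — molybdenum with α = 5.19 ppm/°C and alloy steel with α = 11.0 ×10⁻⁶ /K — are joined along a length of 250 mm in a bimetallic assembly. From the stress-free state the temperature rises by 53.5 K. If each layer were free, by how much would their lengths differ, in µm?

Δα = |5.19 − 11.0|×10⁻⁶/K = 5.81×10⁻⁶/K.
ΔL_mismatch = Δα·L·ΔT = 5.81×10⁻⁶ × 250.0 mm × 53.5 K = 77.7 µm.

77.7 µm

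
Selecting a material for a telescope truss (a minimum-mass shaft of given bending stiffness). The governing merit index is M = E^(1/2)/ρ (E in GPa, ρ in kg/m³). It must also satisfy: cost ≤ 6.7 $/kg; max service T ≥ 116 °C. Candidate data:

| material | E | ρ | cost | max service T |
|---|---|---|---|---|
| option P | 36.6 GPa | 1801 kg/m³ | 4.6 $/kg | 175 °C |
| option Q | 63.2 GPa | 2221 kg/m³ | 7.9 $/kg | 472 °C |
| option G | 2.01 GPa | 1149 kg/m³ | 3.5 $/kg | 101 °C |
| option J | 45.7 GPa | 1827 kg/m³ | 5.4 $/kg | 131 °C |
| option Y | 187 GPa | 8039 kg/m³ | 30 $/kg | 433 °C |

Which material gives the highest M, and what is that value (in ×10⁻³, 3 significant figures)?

Screen on constraints: cost ≤ 6.7 $/kg; max service T ≥ 116 °C. Survivors: option P, option J.
Computing M directly (units already consistent):
  option J: M = 3.70×10⁻³
  option P: M = 3.36×10⁻³
Option J has the largest M.

option J, M = 3.70×10⁻³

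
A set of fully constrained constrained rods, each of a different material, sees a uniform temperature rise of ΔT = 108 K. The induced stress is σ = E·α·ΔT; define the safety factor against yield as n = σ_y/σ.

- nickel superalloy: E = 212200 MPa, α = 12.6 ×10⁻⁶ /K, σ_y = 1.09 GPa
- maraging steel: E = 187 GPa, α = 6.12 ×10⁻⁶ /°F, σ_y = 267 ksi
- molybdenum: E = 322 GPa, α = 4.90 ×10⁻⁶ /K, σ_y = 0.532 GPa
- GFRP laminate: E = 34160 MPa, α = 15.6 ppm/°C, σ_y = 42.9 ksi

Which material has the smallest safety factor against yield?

molybdenum

With everything in SI (GPa, ×10⁻⁶/K, MPa):
  nickel superalloy: E = 212.2, α = 12.6, σ_y = 1090 → σ = 289 MPa, n = 3.77
  maraging steel: E = 187.0, α = 11.0, σ_y = 1841 → σ = 222 MPa, n = 8.27
  molybdenum: E = 322.0, α = 4.90, σ_y = 532.0 → σ = 170 MPa, n = 3.12
  GFRP laminate: E = 34.16, α = 15.6, σ_y = 295.8 → σ = 57.6 MPa, n = 5.14
Smallest n: molybdenum with n = 3.12.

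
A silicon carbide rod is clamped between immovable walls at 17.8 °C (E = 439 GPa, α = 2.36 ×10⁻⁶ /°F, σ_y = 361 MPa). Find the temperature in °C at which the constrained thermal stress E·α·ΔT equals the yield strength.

211 °C

α = 2.36×10⁻⁶/°F × 9/5 = 4.25×10⁻⁶/K.
E·α·ΔT = 361.0 MPa ⇒ ΔT = 361.0 / (439.0×10³ × 4.25×10⁻⁶) = 193.6 K.
T = 17.8 + 193.6 = 211.4 °C.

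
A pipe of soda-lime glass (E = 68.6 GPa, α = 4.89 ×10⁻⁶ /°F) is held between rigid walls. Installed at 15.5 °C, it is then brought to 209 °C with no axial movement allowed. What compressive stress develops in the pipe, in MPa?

117 MPa

α = 4.89×10⁻⁶/°F × 9/5 = 8.80×10⁻⁶/K.
ΔT = 193.5 K. Constrained thermal stress σ = E·α·ΔT = 68.60×10³ MPa × 8.80×10⁻⁶ × 193.5 = 117 MPa (compressive).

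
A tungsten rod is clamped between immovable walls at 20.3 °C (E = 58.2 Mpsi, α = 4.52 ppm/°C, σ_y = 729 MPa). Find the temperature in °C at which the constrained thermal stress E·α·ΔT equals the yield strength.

422 °C

E = 58.2 Mpsi = 401.3 GPa.
E·α·ΔT = 729.0 MPa ⇒ ΔT = 729.0 / (401.3×10³ × 4.52×10⁻⁶) = 401.9 K.
T = 20.3 + 401.9 = 422.2 °C.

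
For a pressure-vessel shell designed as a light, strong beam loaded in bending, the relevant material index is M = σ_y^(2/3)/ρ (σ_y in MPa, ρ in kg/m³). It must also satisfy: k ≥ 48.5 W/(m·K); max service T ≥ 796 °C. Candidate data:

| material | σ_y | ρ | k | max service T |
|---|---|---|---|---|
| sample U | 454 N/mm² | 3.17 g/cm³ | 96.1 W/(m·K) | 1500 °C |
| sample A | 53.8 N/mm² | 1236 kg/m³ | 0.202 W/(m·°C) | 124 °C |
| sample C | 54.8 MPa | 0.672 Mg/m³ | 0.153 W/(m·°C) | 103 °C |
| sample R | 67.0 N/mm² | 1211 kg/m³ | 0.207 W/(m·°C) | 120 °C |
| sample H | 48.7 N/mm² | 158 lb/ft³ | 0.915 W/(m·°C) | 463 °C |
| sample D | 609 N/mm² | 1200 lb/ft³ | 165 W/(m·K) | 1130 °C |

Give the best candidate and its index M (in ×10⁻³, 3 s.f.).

Screen on constraints: k ≥ 48.5 W/(m·K); max service T ≥ 796 °C. Survivors: sample U, sample D.
Normalizing units and computing the index:
  sample U: σ_y = 454.0 MPa, ρ = 3170 kg/m³
  sample D: σ_y = 609.0 MPa, ρ = 19220 kg/m³
  sample U: M = 18.6×10⁻³
  sample D: M = 3.74×10⁻³
The maximum is for sample U.

sample U, M = 18.6×10⁻³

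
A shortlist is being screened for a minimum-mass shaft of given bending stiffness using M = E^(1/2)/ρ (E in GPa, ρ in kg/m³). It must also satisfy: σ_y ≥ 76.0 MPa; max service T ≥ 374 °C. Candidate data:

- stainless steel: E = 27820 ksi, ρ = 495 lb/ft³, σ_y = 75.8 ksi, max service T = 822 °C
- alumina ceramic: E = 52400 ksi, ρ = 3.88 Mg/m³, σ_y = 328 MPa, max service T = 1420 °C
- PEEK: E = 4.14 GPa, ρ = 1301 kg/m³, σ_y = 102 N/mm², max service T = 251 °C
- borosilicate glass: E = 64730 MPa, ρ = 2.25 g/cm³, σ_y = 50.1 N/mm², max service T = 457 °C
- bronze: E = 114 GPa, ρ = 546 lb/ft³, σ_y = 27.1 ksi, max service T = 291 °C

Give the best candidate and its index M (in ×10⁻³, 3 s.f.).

alumina ceramic, M = 4.90×10⁻³

Screen on constraints: σ_y ≥ 76.0 MPa; max service T ≥ 374 °C. Survivors: stainless steel, alumina ceramic.
Putting every candidate on a common basis:
  stainless steel: E = 191.8 GPa, ρ = 7929 kg/m³
  alumina ceramic: E = 361.3 GPa, ρ = 3880 kg/m³
  alumina ceramic: M = 4.90×10⁻³
  stainless steel: M = 1.75×10⁻³
Alumina ceramic ranks first.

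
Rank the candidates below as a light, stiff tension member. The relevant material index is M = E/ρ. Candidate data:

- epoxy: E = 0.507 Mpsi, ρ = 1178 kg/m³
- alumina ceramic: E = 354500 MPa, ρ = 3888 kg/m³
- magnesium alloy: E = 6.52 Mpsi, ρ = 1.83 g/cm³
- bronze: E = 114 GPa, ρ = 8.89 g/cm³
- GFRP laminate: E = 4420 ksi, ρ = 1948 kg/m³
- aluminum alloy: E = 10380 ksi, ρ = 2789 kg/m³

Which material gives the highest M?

alumina ceramic

Normalizing units and computing the index:
  epoxy: E = 3.496 GPa, ρ = 1178 kg/m³
  alumina ceramic: E = 354.5 GPa, ρ = 3888 kg/m³
  magnesium alloy: E = 44.95 GPa, ρ = 1830 kg/m³
  bronze: E = 114.0 GPa, ρ = 8890 kg/m³
  GFRP laminate: E = 30.47 GPa, ρ = 1948 kg/m³
  aluminum alloy: E = 71.57 GPa, ρ = 2789 kg/m³
  alumina ceramic: M = 91.2 MN·m/kg
  aluminum alloy: M = 25.7 MN·m/kg
  magnesium alloy: M = 24.6 MN·m/kg
  GFRP laminate: M = 15.6 MN·m/kg
  bronze: M = 12.8 MN·m/kg
  epoxy: M = 2.97 MN·m/kg
Alumina ceramic ranks first.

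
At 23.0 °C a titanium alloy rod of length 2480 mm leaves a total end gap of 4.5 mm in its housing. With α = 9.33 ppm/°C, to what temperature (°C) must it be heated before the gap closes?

217 °C

α·L₀·ΔT = 4.5 mm ⇒ ΔT = 4.5 / (9.33×10⁻⁶ × 2480.0) = 194.5 K.
T = 23.0 + 194.5 = 217.5 °C.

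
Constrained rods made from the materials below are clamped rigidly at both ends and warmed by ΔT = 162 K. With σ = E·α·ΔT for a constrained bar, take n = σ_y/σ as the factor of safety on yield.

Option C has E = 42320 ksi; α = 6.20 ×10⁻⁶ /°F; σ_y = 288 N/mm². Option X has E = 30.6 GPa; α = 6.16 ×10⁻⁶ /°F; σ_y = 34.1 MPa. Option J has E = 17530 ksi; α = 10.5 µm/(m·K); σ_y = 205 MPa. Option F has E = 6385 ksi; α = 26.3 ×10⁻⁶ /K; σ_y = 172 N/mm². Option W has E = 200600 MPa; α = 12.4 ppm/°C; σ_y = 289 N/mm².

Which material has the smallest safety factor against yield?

option C

Converting E to GPa, α to ×10⁻⁶/K, σ_y to MPa, then σ and n for each:
  option C: E = 291.8, α = 11.2, σ_y = 288.0 → σ = 528 MPa, n = 0.546
  option X: E = 30.60, α = 11.1, σ_y = 34.10 → σ = 55.0 MPa, n = 0.620
  option J: E = 120.9, α = 10.5, σ_y = 205.0 → σ = 206 MPa, n = 0.997
  option F: E = 44.02, α = 26.3, σ_y = 172.0 → σ = 188 MPa, n = 0.917
  option W: E = 200.6, α = 12.4, σ_y = 289.0 → σ = 403 MPa, n = 0.717
Smallest n: option C with n = 0.546.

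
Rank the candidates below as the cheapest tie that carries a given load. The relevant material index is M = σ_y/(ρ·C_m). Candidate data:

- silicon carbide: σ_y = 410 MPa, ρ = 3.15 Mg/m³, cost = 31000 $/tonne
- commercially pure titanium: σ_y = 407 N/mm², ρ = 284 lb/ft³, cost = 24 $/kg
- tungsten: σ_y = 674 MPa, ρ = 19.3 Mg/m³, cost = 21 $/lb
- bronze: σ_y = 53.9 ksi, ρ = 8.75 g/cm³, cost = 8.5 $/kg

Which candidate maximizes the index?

Convert each candidate to consistent units, then evaluate M:
  silicon carbide: σ_y = 410.0 MPa, ρ = 3150 kg/m³, cost = 31.00 $/kg
  commercially pure titanium: σ_y = 407.0 MPa, ρ = 4549 kg/m³, cost = 24.00 $/kg
  tungsten: σ_y = 674.0 MPa, ρ = 19300 kg/m³, cost = 46.30 $/kg
  bronze: σ_y = 371.6 MPa, ρ = 8750 kg/m³, cost = 8.500 $/kg
  bronze: M = 5.00 kN·m per $
  silicon carbide: M = 4.20 kN·m per $
  commercially pure titanium: M = 3.73 kN·m per $
  tungsten: M = 0.754 kN·m per $
Highest index: bronze.

bronze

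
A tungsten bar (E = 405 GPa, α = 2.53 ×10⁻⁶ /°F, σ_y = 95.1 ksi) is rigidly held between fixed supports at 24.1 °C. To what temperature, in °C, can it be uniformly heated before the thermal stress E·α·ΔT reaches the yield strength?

α = 2.53×10⁻⁶/°F × 9/5 = 4.55×10⁻⁶/K.
σ_y = 95.1 ksi = 655.7 MPa.
E·α·ΔT = 655.7 MPa ⇒ ΔT = 655.7 / (405.0×10³ × 4.55×10⁻⁶) = 355.5 K.
T = 24.1 + 355.5 = 379.6 °C.

380 °C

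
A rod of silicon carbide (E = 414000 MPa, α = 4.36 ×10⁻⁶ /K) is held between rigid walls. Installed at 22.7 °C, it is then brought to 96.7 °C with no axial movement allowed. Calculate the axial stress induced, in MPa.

E = 414000 MPa = 414.0 GPa.
ΔT = 74.00 K. Constrained thermal stress σ = E·α·ΔT = 414.0×10³ MPa × 4.36×10⁻⁶ × 74.00 = 134 MPa (compressive).

134 MPa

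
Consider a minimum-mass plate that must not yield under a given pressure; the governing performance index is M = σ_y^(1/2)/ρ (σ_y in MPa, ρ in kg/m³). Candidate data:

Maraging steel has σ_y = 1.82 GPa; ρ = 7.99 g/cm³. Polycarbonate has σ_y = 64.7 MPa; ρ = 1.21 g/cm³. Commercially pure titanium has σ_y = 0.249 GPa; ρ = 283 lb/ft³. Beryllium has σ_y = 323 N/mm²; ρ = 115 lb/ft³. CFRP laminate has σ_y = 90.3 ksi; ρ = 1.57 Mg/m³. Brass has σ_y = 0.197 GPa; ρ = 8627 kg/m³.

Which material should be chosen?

After converting to SI:
  maraging steel: σ_y = 1820 MPa, ρ = 7990 kg/m³
  polycarbonate: σ_y = 64.70 MPa, ρ = 1210 kg/m³
  commercially pure titanium: σ_y = 249.0 MPa, ρ = 4533 kg/m³
  beryllium: σ_y = 323.0 MPa, ρ = 1842 kg/m³
  CFRP laminate: σ_y = 622.6 MPa, ρ = 1570 kg/m³
  brass: σ_y = 197.0 MPa, ρ = 8627 kg/m³
  CFRP laminate: M = 15.9×10⁻³
  beryllium: M = 9.76×10⁻³
  polycarbonate: M = 6.65×10⁻³
  maraging steel: M = 5.34×10⁻³
  commercially pure titanium: M = 3.48×10⁻³
  brass: M = 1.63×10⁻³
CFRP laminate ranks first.

CFRP laminate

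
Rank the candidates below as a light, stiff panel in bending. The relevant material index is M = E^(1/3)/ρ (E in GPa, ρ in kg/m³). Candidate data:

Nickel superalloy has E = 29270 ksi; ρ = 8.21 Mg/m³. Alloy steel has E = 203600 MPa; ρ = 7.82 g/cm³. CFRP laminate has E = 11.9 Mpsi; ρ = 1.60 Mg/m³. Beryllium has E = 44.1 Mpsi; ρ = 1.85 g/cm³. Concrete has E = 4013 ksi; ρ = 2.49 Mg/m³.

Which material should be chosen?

beryllium

In SI units:
  nickel superalloy: E = 201.8 GPa, ρ = 8210 kg/m³
  alloy steel: E = 203.6 GPa, ρ = 7820 kg/m³
  CFRP laminate: E = 82.05 GPa, ρ = 1600 kg/m³
  beryllium: E = 304.1 GPa, ρ = 1850 kg/m³
  concrete: E = 27.67 GPa, ρ = 2490 kg/m³
  beryllium: M = 3.63×10⁻³
  CFRP laminate: M = 2.72×10⁻³
  concrete: M = 1.21×10⁻³
  alloy steel: M = 0.752×10⁻³
  nickel superalloy: M = 0.714×10⁻³
Highest index: beryllium.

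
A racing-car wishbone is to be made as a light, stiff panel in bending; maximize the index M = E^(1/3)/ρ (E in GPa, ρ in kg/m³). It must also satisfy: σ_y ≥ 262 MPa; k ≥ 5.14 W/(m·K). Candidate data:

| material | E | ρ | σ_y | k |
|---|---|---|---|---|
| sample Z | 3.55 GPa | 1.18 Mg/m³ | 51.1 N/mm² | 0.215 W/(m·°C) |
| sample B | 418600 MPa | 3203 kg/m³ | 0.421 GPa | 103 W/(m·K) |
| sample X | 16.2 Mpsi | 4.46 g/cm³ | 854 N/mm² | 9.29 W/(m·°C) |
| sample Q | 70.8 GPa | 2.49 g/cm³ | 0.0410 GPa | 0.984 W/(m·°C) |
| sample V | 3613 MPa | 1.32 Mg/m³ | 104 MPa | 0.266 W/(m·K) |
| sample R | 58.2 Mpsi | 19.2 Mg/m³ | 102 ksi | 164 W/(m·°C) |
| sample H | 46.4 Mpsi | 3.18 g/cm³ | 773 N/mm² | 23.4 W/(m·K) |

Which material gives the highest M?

Screen on constraints: σ_y ≥ 262 MPa; k ≥ 5.14 W/(m·K). Survivors: sample B, sample X, sample R, sample H.
In SI units:
  sample B: E = 418.6 GPa, ρ = 3203 kg/m³
  sample X: E = 111.7 GPa, ρ = 4460 kg/m³
  sample R: E = 401.3 GPa, ρ = 19200 kg/m³
  sample H: E = 319.9 GPa, ρ = 3180 kg/m³
  sample B: M = 2.34×10⁻³
  sample H: M = 2.15×10⁻³
  sample X: M = 1.08×10⁻³
  sample R: M = 0.384×10⁻³
Highest index: sample B.

sample B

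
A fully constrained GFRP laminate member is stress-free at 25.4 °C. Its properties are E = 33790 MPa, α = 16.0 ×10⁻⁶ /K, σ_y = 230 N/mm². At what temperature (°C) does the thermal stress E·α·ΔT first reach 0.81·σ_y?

370 °C

E = 33790 MPa = 33.79 GPa.
σ_y = 230 N/mm² = 230.0 MPa.
E·α·ΔT = 186.3 MPa ⇒ ΔT = 186.3 / (33.79×10³ × 16.0×10⁻⁶) = 344.6 K.
T = 25.4 + 344.6 = 370.0 °C.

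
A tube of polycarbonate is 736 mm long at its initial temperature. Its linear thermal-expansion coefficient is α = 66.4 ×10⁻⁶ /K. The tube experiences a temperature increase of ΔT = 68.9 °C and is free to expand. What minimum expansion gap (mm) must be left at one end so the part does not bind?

3.37 mm

ΔL = α·L₀·ΔT = 66.4×10⁻⁶ × 736 mm × 68.90 K = 3.37 mm.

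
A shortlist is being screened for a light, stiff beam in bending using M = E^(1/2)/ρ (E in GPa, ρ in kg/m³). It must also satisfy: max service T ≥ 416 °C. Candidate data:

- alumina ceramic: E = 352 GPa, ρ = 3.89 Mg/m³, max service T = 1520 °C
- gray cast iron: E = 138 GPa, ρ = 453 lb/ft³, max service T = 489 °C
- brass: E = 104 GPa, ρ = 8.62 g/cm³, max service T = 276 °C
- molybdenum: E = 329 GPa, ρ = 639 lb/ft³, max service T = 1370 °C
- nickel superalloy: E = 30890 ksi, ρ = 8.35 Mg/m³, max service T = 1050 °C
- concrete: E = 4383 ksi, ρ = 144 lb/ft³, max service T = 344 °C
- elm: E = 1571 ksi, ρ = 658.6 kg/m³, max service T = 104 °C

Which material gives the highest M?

Screen on constraints: max service T ≥ 416 °C. Survivors: alumina ceramic, gray cast iron, molybdenum, nickel superalloy.
Normalizing units and computing the index:
  alumina ceramic: E = 352.0 GPa, ρ = 3890 kg/m³
  gray cast iron: E = 138.0 GPa, ρ = 7256 kg/m³
  molybdenum: E = 329.0 GPa, ρ = 10240 kg/m³
  nickel superalloy: E = 213.0 GPa, ρ = 8350 kg/m³
  alumina ceramic: M = 4.82×10⁻³
  molybdenum: M = 1.77×10⁻³
  nickel superalloy: M = 1.75×10⁻³
  gray cast iron: M = 1.62×10⁻³
Highest index: alumina ceramic.

alumina ceramic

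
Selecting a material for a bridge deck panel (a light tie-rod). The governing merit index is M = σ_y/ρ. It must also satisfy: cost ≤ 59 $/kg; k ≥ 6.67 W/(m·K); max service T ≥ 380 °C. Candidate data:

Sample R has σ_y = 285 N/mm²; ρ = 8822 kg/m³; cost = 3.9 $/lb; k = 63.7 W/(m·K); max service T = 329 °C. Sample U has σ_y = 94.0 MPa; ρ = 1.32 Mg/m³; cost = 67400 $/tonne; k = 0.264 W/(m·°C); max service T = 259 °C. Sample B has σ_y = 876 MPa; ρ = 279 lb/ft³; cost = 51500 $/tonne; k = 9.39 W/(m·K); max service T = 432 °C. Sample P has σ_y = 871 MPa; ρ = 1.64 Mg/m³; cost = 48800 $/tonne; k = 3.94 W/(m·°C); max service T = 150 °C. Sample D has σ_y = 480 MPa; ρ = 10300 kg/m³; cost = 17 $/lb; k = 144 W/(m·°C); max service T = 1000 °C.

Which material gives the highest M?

sample B

Screen on constraints: cost ≤ 59 $/kg; k ≥ 6.67 W/(m·K); max service T ≥ 380 °C. Survivors: sample B, sample D.
After converting to SI:
  sample B: σ_y = 876.0 MPa, ρ = 4469 kg/m³
  sample D: σ_y = 480.0 MPa, ρ = 10300 kg/m³
  sample B: M = 196 kN·m/kg
  sample D: M = 46.6 kN·m/kg
Sample B ranks first.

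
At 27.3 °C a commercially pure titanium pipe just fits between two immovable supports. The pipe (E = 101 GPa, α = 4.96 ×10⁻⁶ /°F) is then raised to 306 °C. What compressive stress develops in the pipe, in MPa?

251 MPa

α = 4.96×10⁻⁶/°F × 9/5 = 8.93×10⁻⁶/K.
ΔT = 278.7 K. Constrained thermal stress σ = E·α·ΔT = 101.0×10³ MPa × 8.93×10⁻⁶ × 278.7 = 251 MPa (compressive).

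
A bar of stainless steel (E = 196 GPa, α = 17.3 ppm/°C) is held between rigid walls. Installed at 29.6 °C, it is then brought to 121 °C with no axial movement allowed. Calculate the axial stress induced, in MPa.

310 MPa

ΔT = 91.40 K. Constrained thermal stress σ = E·α·ΔT = 196.0×10³ MPa × 17.3×10⁻⁶ × 91.40 = 310 MPa (compressive).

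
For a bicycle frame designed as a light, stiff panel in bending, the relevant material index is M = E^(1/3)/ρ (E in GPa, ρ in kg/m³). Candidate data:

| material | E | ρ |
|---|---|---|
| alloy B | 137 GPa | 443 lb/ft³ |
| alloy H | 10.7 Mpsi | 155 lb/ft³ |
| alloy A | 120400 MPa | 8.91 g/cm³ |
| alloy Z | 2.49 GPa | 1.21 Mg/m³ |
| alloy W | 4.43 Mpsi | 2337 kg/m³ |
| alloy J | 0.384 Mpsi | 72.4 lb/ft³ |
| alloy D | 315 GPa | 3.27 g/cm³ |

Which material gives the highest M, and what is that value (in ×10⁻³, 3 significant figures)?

alloy D, M = 2.08×10⁻³

After converting to SI:
  alloy B: E = 137.0 GPa, ρ = 7096 kg/m³
  alloy H: E = 73.77 GPa, ρ = 2483 kg/m³
  alloy A: E = 120.4 GPa, ρ = 8910 kg/m³
  alloy Z: E = 2.490 GPa, ρ = 1210 kg/m³
  alloy W: E = 30.54 GPa, ρ = 2337 kg/m³
  alloy J: E = 2.648 GPa, ρ = 1160 kg/m³
  alloy D: E = 315.0 GPa, ρ = 3270 kg/m³
  alloy D: M = 2.08×10⁻³
  alloy H: M = 1.69×10⁻³
  alloy W: M = 1.34×10⁻³
  alloy J: M = 1.19×10⁻³
  alloy Z: M = 1.12×10⁻³
  alloy B: M = 0.726×10⁻³
  alloy A: M = 0.554×10⁻³
Alloy D ranks first.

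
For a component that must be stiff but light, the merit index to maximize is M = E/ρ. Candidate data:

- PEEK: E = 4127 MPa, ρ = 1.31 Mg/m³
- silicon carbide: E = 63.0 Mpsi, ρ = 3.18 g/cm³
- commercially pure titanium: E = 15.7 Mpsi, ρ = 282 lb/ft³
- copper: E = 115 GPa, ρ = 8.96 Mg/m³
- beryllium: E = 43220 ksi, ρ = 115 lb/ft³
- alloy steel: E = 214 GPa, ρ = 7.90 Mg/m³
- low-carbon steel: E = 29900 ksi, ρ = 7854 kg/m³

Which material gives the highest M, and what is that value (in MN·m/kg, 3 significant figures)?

Normalizing units and computing the index:
  PEEK: E = 4.127 GPa, ρ = 1310 kg/m³
  silicon carbide: E = 434.4 GPa, ρ = 3180 kg/m³
  commercially pure titanium: E = 108.2 GPa, ρ = 4517 kg/m³
  copper: E = 115.0 GPa, ρ = 8960 kg/m³
  beryllium: E = 298.0 GPa, ρ = 1842 kg/m³
  alloy steel: E = 214.0 GPa, ρ = 7900 kg/m³
  low-carbon steel: E = 206.2 GPa, ρ = 7854 kg/m³
  beryllium: M = 162 MN·m/kg
  silicon carbide: M = 137 MN·m/kg
  alloy steel: M = 27.1 MN·m/kg
  low-carbon steel: M = 26.2 MN·m/kg
  commercially pure titanium: M = 24.0 MN·m/kg
  copper: M = 12.8 MN·m/kg
  PEEK: M = 3.15 MN·m/kg
Beryllium has the largest M.

beryllium, M = 162 MN·m/kg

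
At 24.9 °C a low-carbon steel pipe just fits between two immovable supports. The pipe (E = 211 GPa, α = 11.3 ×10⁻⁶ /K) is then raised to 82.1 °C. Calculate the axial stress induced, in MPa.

ΔT = 57.20 K. Constrained thermal stress σ = E·α·ΔT = 211.0×10³ MPa × 11.3×10⁻⁶ × 57.20 = 136 MPa (compressive).

136 MPa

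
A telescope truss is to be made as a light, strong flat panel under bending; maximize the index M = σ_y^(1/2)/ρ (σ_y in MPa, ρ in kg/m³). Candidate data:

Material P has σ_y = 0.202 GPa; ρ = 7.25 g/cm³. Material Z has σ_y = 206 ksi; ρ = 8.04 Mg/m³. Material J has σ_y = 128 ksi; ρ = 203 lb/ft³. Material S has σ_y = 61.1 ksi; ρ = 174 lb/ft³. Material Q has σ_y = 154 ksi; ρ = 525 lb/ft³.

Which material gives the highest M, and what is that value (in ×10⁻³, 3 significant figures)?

Convert each candidate to consistent units, then evaluate M:
  material P: σ_y = 202.0 MPa, ρ = 7250 kg/m³
  material Z: σ_y = 1420 MPa, ρ = 8040 kg/m³
  material J: σ_y = 882.5 MPa, ρ = 3252 kg/m³
  material S: σ_y = 421.3 MPa, ρ = 2787 kg/m³
  material Q: σ_y = 1062 MPa, ρ = 8410 kg/m³
  material J: M = 9.14×10⁻³
  material S: M = 7.36×10⁻³
  material Z: M = 4.69×10⁻³
  material Q: M = 3.87×10⁻³
  material P: M = 1.96×10⁻³
Material J has the largest M.

material J, M = 9.14×10⁻³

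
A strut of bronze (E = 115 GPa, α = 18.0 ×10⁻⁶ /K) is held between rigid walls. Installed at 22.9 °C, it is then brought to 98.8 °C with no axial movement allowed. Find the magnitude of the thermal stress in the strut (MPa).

ΔT = 75.90 K. Constrained thermal stress σ = E·α·ΔT = 115.0×10³ MPa × 18.0×10⁻⁶ × 75.90 = 157 MPa (compressive).

157 MPa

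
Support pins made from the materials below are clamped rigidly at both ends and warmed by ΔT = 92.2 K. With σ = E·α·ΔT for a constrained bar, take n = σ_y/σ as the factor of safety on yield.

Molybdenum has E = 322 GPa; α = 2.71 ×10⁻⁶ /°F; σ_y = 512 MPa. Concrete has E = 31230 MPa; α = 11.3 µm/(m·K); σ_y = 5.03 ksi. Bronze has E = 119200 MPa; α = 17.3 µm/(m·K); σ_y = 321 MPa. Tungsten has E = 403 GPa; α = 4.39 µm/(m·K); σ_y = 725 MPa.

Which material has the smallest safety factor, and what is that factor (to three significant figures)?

Converting E to GPa, α to ×10⁻⁶/K, σ_y to MPa, then σ and n for each:
  molybdenum: E = 322.0, α = 4.88, σ_y = 512.0 → σ = 145 MPa, n = 3.54
  concrete: E = 31.23, α = 11.3, σ_y = 34.68 → σ = 32.5 MPa, n = 1.07
  bronze: E = 119.2, α = 17.3, σ_y = 321.0 → σ = 190 MPa, n = 1.69
  tungsten: E = 403.0, α = 4.39, σ_y = 725.0 → σ = 163 MPa, n = 4.44
Concrete has the lowest safety factor, n = 1.07.

concrete, n = 1.07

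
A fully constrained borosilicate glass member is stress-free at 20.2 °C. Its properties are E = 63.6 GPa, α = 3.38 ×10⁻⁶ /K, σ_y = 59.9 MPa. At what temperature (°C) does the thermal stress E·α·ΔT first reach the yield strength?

E·α·ΔT = 59.90 MPa ⇒ ΔT = 59.90 / (63.60×10³ × 3.38×10⁻⁶) = 278.6 K.
T = 20.2 + 278.6 = 298.8 °C.

299 °C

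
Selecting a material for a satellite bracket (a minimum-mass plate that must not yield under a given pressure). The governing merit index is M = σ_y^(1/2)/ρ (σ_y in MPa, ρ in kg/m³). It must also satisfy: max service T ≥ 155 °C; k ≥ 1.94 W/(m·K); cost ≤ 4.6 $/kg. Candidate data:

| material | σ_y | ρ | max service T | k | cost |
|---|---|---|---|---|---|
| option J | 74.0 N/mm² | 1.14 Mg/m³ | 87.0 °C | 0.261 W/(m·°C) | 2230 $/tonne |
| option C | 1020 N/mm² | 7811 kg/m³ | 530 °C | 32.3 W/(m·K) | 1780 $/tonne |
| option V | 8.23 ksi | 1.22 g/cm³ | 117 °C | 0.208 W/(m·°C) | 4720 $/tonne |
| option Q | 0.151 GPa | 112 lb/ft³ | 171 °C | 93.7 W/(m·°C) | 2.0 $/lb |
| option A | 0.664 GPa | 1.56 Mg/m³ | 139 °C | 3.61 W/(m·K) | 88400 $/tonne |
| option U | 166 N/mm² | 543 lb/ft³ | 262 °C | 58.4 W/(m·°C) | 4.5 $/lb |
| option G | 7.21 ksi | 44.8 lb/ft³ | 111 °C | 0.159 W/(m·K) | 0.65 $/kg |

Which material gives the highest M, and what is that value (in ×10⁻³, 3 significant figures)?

Screen on constraints: max service T ≥ 155 °C; k ≥ 1.94 W/(m·K); cost ≤ 4.6 $/kg. Survivors: option C, option Q.
Putting every candidate on a common basis:
  option C: σ_y = 1020 MPa, ρ = 7811 kg/m³
  option Q: σ_y = 151.0 MPa, ρ = 1794 kg/m³
  option Q: M = 6.85×10⁻³
  option C: M = 4.09×10⁻³
Highest index: option Q.

option Q, M = 6.85×10⁻³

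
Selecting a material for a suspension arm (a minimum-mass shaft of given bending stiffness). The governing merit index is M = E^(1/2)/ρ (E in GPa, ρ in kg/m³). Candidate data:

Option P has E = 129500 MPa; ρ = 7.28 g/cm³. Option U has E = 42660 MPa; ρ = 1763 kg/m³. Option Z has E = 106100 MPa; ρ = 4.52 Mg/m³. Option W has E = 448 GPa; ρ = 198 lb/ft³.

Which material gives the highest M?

option W

Normalizing units and computing the index:
  option P: E = 129.5 GPa, ρ = 7280 kg/m³
  option U: E = 42.66 GPa, ρ = 1763 kg/m³
  option Z: E = 106.1 GPa, ρ = 4520 kg/m³
  option W: E = 448.0 GPa, ρ = 3172 kg/m³
  option W: M = 6.67×10⁻³
  option U: M = 3.70×10⁻³
  option Z: M = 2.28×10⁻³
  option P: M = 1.56×10⁻³
Option W ranks first.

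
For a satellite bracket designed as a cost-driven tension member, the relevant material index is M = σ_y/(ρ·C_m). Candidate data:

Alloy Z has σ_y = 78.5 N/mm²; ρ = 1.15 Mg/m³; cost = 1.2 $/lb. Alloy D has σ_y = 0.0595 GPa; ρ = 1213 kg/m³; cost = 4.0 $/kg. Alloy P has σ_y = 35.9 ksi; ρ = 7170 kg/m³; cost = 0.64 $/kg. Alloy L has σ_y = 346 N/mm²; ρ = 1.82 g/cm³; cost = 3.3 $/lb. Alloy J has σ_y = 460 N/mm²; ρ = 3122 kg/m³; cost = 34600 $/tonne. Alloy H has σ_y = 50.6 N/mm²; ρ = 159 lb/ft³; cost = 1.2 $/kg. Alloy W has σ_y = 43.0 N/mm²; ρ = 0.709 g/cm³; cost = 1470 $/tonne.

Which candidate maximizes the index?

alloy P

In SI units:
  alloy Z: σ_y = 78.50 MPa, ρ = 1150 kg/m³, cost = 2.646 $/kg
  alloy D: σ_y = 59.50 MPa, ρ = 1213 kg/m³, cost = 4.000 $/kg
  alloy P: σ_y = 247.5 MPa, ρ = 7170 kg/m³, cost = 0.6400 $/kg
  alloy L: σ_y = 346.0 MPa, ρ = 1820 kg/m³, cost = 7.275 $/kg
  alloy J: σ_y = 460.0 MPa, ρ = 3122 kg/m³, cost = 34.60 $/kg
  alloy H: σ_y = 50.60 MPa, ρ = 2547 kg/m³, cost = 1.200 $/kg
  alloy W: σ_y = 43.00 MPa, ρ = 709.0 kg/m³, cost = 1.470 $/kg
  alloy P: M = 53.9 kN·m per $
  alloy W: M = 41.3 kN·m per $
  alloy L: M = 26.1 kN·m per $
  alloy Z: M = 25.8 kN·m per $
  alloy H: M = 16.6 kN·m per $
  alloy D: M = 12.3 kN·m per $
  alloy J: M = 4.26 kN·m per $
Alloy P has the largest M.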